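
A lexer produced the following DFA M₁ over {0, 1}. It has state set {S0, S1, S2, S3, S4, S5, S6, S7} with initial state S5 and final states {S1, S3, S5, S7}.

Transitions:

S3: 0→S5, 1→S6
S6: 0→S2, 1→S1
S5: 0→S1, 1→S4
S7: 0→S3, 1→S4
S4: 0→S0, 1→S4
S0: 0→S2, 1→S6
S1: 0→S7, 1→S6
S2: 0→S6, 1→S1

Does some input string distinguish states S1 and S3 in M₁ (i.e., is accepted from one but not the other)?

No

Start with accepting vs non-accepting: {S1,S3,S5,S7} | {S0,S2,S4,S6}.
Refine {S0,S2,S4,S6} on symbol 1: members go to different blocks, giving {S0,S4} and {S2,S6}.
On input 1, block {S1,S3,S5,S7} splits into {S1,S3} and {S5,S7}.
Refine {S0,S4} on symbol 0: members go to different blocks, giving {S0} and {S4}.
Stable partition: {S1,S3} | {S0} | {S2,S6} | {S5,S7} | {S4} — 5 equivalence classes.
S1 and S3 lie in the same block of the stable partition, so they are equivalent — no string distinguishes them.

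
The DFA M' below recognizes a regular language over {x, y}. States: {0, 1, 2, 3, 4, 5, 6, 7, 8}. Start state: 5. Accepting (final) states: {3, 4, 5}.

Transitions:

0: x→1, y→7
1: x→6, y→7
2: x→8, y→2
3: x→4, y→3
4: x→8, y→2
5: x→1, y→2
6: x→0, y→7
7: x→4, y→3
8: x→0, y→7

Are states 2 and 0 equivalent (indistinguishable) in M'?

No

Initial partition by acceptance: {3,4,5} | {0,1,2,6,7,8}.
Split {3,4,5} by δ(·,x) → {4,5} and {3}.
Split {0,1,2,6,7,8} by δ(·,x) → {0,1,2,6,8} and {7}.
On input y, block {0,1,2,6,8} splits into {0,1,6,8} and {2}.
Stable partition: {4,5} | {0,1,6,8} | {3} | {7} | {2} — 5 equivalence classes.
2 and 0 end up in different blocks, so they are distinguishable. For instance, the string 'yx' is accepted from only 0.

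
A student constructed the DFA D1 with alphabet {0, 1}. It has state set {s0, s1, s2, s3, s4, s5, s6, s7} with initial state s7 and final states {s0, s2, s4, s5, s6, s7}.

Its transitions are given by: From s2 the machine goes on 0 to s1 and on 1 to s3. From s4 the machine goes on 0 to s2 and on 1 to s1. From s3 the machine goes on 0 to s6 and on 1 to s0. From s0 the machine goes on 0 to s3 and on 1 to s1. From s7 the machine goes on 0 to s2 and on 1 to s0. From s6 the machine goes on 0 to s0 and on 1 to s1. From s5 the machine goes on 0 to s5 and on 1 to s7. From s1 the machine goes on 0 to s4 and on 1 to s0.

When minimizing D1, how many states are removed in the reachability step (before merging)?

1

Starting at s7 and following transitions, the reachable set is {s0, s1, s2, s3, s4, s6, s7}. That leaves s5 unreachable — 1 in total.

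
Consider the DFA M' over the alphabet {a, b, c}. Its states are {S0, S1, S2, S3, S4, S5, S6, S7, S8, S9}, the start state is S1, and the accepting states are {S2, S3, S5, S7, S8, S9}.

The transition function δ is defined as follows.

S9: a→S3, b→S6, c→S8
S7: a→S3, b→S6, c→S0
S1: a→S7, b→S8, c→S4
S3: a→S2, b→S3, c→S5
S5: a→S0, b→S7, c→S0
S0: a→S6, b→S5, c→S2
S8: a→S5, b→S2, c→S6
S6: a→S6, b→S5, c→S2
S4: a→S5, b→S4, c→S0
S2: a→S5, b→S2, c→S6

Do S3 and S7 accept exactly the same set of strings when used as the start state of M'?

First remove the unreachable states {S9}; 9 states remain.
P0 = {S2,S3,S5,S7,S8} | {S0,S1,S4,S6}.
Refine {S2,S3,S5,S7,S8} on symbol a: members go to different blocks, giving {S2,S3,S7,S8} and {S5}.
On input a, block {S2,S3,S7,S8} splits into {S2,S8} and {S3,S7}.
Split {S0,S1,S4,S6} by δ(·,a) → {S0,S6} and {S1} and {S4}.
Refine {S3,S7} on symbol a: members go to different blocks, giving {S3} and {S7}.
The partition is now stable with 7 blocks: {S2,S8} | {S0,S6} | {S5} | {S3} | {S1} | {S4} | {S7}.
S3 and S7 end up in different blocks, so they are distinguishable. For instance, the string 'b' is accepted from only S3.

No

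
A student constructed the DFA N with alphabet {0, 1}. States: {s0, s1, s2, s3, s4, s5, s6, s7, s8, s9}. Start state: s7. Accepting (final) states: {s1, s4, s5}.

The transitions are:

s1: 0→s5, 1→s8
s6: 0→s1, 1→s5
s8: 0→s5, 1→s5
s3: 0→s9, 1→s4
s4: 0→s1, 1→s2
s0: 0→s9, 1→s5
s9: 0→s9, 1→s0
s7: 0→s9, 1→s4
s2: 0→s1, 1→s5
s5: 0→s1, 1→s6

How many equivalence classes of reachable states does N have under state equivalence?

4

Reachable states from the start: {s0,s1,s2,s4,s5,s6,s7,s8,s9}. Unreachable: {s3} — drop them.
Initial partition by acceptance: {s1,s4,s5} | {s0,s2,s6,s7,s8,s9}.
Refine {s0,s2,s6,s7,s8,s9} on symbol 0: members go to different blocks, giving {s0,s7,s9} and {s2,s6,s8}.
Split {s0,s7,s9} by δ(·,1) → {s0,s7} and {s9}.
No further refinement is possible. Final partition (4 blocks): {s1,s4,s5} | {s0,s7} | {s2,s6,s8} | {s9}.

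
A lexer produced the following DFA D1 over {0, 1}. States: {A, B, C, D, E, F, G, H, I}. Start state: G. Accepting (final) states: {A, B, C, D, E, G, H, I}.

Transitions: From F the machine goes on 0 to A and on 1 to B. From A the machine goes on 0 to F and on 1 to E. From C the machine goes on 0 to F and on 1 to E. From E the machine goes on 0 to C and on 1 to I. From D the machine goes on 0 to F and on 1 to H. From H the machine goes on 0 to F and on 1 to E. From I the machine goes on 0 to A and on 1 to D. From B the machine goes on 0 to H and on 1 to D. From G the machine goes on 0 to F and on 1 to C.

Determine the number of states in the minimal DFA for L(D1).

5

Initial partition by acceptance: {A,B,C,D,E,G,H,I} | {F}.
Refine {A,B,C,D,E,G,H,I} on symbol 0: members go to different blocks, giving {A,C,D,G,H} and {B,E,I}.
On input 1, block {A,C,D,G,H} splits into {A,C,H} and {D,G}.
Refine {B,E,I} on symbol 1: members go to different blocks, giving {B,I} and {E}.
Stable partition: {A,C,H} | {F} | {B,I} | {D,G} | {E} — 5 equivalence classes.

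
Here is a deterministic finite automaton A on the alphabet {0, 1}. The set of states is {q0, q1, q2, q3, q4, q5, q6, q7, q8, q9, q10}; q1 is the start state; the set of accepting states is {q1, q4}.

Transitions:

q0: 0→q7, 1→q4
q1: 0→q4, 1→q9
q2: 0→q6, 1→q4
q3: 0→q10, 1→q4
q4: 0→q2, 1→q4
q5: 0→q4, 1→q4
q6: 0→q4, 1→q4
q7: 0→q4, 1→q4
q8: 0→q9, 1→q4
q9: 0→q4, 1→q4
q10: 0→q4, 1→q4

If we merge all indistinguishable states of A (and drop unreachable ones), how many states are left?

First remove the unreachable states {q0,q3,q5,q7,q8,q10}; 5 states remain.
Initial partition by acceptance: {q1,q4} | {q2,q6,q9}.
Refine {q1,q4} on symbol 0: members go to different blocks, giving {q1} and {q4}.
Split {q2,q6,q9} by δ(·,0) → {q6,q9} and {q2}.
Stable partition: {q1} | {q6,q9} | {q4} | {q2} — 4 equivalence classes.

4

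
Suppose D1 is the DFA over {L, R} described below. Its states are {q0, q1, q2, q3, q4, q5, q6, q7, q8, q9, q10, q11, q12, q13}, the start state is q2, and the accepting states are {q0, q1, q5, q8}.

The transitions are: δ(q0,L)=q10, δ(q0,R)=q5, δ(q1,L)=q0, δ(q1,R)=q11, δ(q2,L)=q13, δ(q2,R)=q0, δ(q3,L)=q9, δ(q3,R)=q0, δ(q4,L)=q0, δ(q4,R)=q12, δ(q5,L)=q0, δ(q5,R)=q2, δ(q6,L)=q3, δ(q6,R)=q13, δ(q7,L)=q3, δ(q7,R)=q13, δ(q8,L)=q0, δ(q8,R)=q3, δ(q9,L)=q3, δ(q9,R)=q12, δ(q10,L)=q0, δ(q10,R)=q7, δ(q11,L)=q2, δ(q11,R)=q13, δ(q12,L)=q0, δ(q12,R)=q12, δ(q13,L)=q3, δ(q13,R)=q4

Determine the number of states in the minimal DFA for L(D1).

Reachable states from the start: {q0,q2,q3,q4,q5,q7,q9,q10,q12,q13}. Unreachable: {q1,q6,q8,q11} — drop them.
P0 = {q0,q5} | {q2,q3,q4,q7,q9,q10,q12,q13}.
On input L, block {q0,q5} splits into {q0} and {q5}.
On input L, block {q2,q3,q4,q7,q9,q10,q12,q13} splits into {q2,q3,q7,q9,q13} and {q4,q10,q12}.
Split {q2,q3,q7,q9,q13} by δ(·,R) → {q2,q3} and {q9,q13} and {q7}.
On input R, block {q4,q10,q12} splits into {q4,q12} and {q10}.
The partition is now stable with 7 blocks: {q0} | {q2,q3} | {q5} | {q4,q12} | {q9,q13} | {q7} | {q10}.

7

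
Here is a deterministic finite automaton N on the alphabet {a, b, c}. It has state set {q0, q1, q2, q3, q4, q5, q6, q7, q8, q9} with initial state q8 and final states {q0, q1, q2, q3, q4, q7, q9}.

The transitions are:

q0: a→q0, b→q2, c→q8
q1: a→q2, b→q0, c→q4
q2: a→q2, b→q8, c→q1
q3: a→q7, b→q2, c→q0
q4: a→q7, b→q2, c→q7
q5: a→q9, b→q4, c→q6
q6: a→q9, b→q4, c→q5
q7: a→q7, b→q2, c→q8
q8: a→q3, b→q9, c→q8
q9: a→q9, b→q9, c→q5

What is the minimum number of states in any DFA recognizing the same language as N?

Every state is reachable, so we keep all 10.
Start with accepting vs non-accepting: {q0,q1,q2,q3,q4,q7,q9} | {q5,q6,q8}.
Split {q0,q1,q2,q3,q4,q7,q9} by δ(·,b) → {q0,q1,q3,q4,q7,q9} and {q2}.
On input a, block {q0,q1,q3,q4,q7,q9} splits into {q0,q3,q4,q7,q9} and {q1}.
On input b, block {q0,q3,q4,q7,q9} splits into {q0,q3,q4,q7} and {q9}.
On input c, block {q0,q3,q4,q7} splits into {q0,q7} and {q3,q4}.
On input a, block {q5,q6,q8} splits into {q5,q6} and {q8}.
The partition is now stable with 7 blocks: {q0,q7} | {q5,q6} | {q2} | {q1} | {q9} | {q3,q4} | {q8}.

7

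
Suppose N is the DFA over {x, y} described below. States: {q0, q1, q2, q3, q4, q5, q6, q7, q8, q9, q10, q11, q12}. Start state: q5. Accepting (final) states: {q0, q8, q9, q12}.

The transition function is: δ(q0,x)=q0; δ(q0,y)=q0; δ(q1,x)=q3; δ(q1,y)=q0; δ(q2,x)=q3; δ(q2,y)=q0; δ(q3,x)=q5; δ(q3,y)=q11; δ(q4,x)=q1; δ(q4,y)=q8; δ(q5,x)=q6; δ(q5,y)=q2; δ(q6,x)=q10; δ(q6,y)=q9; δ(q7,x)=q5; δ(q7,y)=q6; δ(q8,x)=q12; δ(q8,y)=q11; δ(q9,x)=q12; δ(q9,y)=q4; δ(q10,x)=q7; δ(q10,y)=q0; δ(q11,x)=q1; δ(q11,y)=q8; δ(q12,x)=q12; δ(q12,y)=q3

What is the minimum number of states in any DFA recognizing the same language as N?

Every state is reachable, so we keep all 13.
Initial partition by acceptance: {q0,q8,q9,q12} | {q1,q2,q3,q4,q5,q6,q7,q10,q11}.
Refine {q0,q8,q9,q12} on symbol y: members go to different blocks, giving {q8,q9,q12} and {q0}.
Refine {q1,q2,q3,q4,q5,q6,q7,q10,q11} on symbol y: members go to different blocks, giving {q1,q2,q10} and {q3,q5,q7} and {q4,q6,q11}.
On input y, block {q8,q9,q12} splits into {q8,q9} and {q12}.
Split {q3,q5,q7} by δ(·,x) → {q3,q7} and {q5}.
No further refinement is possible. Final partition (7 blocks): {q8,q9} | {q1,q2,q10} | {q0} | {q3,q7} | {q4,q6,q11} | {q12} | {q5}.

7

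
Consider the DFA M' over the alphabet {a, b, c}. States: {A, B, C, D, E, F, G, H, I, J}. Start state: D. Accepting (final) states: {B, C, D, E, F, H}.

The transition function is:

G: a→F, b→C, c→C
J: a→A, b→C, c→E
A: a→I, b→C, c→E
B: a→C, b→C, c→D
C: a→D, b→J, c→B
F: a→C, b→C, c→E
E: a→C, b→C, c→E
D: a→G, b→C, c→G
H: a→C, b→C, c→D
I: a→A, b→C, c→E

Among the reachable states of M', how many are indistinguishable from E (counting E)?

Reachable states from the start: {A,B,C,D,E,F,G,I,J}. Unreachable: {H} — drop them.
P0 = {B,C,D,E,F} | {A,G,I,J}.
On input a, block {B,C,D,E,F} splits into {B,C,E,F} and {D}.
Refine {B,C,E,F} on symbol a: members go to different blocks, giving {B,E,F} and {C}.
Refine {B,E,F} on symbol c: members go to different blocks, giving {E,F} and {B}.
On input a, block {A,G,I,J} splits into {A,I,J} and {G}.
The partition is now stable with 6 blocks: {E,F} | {A,I,J} | {D} | {C} | {B} | {G}.
State E belongs to the block {E,F}, which has 2 states.

2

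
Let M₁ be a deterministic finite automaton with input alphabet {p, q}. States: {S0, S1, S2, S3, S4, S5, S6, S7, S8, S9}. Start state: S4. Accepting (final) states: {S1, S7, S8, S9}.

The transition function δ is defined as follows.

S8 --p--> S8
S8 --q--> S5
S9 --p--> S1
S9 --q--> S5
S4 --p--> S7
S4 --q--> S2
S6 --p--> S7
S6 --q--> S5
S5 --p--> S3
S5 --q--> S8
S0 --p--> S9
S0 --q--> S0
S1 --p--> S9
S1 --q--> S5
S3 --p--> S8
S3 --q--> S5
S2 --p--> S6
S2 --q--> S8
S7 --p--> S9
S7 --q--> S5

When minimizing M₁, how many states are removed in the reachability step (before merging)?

1

BFS from S4 reaches {S1, S2, S3, S4, S5, S6, S7, S8, S9}; the 1 state(s) S0 are never visited.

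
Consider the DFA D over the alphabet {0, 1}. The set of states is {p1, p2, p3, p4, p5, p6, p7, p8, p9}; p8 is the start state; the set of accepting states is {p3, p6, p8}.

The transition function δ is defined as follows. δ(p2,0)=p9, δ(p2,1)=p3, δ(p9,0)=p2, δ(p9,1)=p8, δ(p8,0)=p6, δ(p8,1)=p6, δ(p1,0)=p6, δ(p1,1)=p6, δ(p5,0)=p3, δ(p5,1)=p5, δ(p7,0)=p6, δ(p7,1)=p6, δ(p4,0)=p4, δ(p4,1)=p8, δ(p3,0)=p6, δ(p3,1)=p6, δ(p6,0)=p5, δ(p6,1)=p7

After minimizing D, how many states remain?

4

First remove the unreachable states {p1,p2,p4,p9}; 5 states remain.
Initial partition by acceptance: {p3,p6,p8} | {p5,p7}.
Split {p3,p6,p8} by δ(·,0) → {p3,p8} and {p6}.
Refine {p5,p7} on symbol 0: members go to different blocks, giving {p5} and {p7}.
The partition is now stable with 4 blocks: {p3,p8} | {p5} | {p6} | {p7}.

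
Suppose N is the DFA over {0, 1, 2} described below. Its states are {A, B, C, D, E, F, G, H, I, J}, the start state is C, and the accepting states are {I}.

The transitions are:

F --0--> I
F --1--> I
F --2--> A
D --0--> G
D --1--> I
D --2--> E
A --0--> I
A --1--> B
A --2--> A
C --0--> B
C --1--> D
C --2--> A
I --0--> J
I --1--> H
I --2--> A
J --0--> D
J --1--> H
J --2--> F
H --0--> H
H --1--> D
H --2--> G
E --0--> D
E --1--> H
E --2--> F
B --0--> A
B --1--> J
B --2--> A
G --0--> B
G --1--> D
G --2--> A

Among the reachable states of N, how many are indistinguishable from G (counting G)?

Every state is reachable, so we keep all 10.
Initial partition by acceptance: {I} | {A,B,C,D,E,F,G,H,J}.
Split {A,B,C,D,E,F,G,H,J} by δ(·,0) → {B,C,D,E,G,H,J} and {A,F}.
Split {B,C,D,E,G,H,J} by δ(·,0) → {C,D,E,G,H,J} and {B}.
On input 0, block {C,D,E,G,H,J} splits into {D,E,H,J} and {C,G}.
Split {D,E,H,J} by δ(·,0) → {E,H,J} and {D}.
Split {E,H,J} by δ(·,0) → {E,J} and {H}.
Refine {A,F} on symbol 1: members go to different blocks, giving {A} and {F}.
No further refinement is possible. Final partition (8 blocks): {I} | {E,J} | {A} | {B} | {C,G} | {D} | {H} | {F}.
The equivalence class containing G is {C,G}, of size 2.

2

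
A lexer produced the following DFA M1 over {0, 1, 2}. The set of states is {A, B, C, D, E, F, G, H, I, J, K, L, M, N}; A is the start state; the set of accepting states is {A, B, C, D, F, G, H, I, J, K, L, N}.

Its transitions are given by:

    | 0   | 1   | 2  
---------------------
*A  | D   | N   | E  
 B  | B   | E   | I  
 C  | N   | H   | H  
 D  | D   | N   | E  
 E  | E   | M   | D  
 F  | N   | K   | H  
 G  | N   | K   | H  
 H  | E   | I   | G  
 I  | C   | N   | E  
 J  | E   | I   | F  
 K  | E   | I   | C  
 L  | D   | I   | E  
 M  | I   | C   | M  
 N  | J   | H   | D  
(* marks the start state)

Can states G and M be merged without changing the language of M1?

No

States {B,L} cannot be reached from the start state, so discard them.
Initial partition by acceptance: {A,C,D,F,G,H,I,J,K,N} | {E,M}.
Refine {A,C,D,F,G,H,I,J,K,N} on symbol 0: members go to different blocks, giving {A,C,D,F,G,I,N} and {H,J,K}.
On input 0, block {A,C,D,F,G,I,N} splits into {A,C,D,F,G,I} and {N}.
Split {A,C,D,F,G,I} by δ(·,0) → {A,D,I} and {C,F,G}.
On input 0, block {A,D,I} splits into {A,D} and {I}.
Split {E,M} by δ(·,0) → {E} and {M}.
No further refinement is possible. Final partition (7 blocks): {A,D} | {E} | {H,J,K} | {N} | {C,F,G} | {I} | {M}.
G and M end up in different blocks, so they are distinguishable. For instance, the string 'ε' is accepted from only G.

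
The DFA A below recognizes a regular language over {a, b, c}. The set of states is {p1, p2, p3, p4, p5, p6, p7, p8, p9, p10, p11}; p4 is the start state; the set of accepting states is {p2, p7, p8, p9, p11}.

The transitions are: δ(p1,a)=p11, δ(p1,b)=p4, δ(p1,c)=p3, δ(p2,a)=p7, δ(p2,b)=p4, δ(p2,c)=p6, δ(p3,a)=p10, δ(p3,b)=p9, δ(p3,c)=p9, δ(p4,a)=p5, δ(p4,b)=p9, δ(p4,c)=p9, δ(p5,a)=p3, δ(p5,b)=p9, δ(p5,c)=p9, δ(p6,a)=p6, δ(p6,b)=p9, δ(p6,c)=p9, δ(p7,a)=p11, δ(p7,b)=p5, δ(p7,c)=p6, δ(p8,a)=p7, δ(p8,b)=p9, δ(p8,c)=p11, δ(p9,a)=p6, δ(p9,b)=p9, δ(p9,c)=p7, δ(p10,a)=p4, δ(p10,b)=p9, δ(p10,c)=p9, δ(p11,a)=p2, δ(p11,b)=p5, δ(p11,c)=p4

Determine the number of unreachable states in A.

2

Starting at p4 and following transitions, the reachable set is {p2, p3, p4, p5, p6, p7, p9, p10, p11}. That leaves p1, p8 unreachable — 2 in total.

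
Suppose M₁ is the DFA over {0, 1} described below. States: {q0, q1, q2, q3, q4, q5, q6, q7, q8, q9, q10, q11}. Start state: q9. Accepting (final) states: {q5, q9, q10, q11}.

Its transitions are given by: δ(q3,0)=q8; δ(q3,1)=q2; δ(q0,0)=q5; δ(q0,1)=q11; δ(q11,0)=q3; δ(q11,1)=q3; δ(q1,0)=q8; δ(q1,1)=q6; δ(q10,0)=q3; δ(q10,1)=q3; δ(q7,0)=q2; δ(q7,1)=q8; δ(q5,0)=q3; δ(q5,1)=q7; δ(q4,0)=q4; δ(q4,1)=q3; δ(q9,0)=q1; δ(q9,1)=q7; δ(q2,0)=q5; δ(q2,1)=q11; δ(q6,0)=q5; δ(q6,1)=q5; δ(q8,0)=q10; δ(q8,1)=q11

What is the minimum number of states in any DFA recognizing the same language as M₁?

First remove the unreachable states {q0,q4}; 10 states remain.
Start with accepting vs non-accepting: {q5,q9,q10,q11} | {q1,q2,q3,q6,q7,q8}.
On input 0, block {q1,q2,q3,q6,q7,q8} splits into {q1,q3,q7} and {q2,q6,q8}.
No further refinement is possible. Final partition (3 blocks): {q5,q9,q10,q11} | {q1,q3,q7} | {q2,q6,q8}.

3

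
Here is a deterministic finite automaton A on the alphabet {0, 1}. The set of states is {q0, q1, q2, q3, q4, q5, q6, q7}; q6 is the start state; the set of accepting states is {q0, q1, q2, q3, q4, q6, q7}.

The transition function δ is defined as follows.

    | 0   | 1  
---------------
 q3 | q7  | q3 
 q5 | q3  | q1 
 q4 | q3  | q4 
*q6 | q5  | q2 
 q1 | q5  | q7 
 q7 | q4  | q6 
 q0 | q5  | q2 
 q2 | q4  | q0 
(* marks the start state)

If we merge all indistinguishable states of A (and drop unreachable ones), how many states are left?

5

All states are reachable from the start state.
Initial partition by acceptance: {q0,q1,q2,q3,q4,q6,q7} | {q5}.
On input 0, block {q0,q1,q2,q3,q4,q6,q7} splits into {q2,q3,q4,q7} and {q0,q1,q6}.
Refine {q2,q3,q4,q7} on symbol 1: members go to different blocks, giving {q2,q7} and {q3,q4}.
On input 0, block {q3,q4} splits into {q3} and {q4}.
Stable partition: {q2,q7} | {q5} | {q0,q1,q6} | {q3} | {q4} — 5 equivalence classes.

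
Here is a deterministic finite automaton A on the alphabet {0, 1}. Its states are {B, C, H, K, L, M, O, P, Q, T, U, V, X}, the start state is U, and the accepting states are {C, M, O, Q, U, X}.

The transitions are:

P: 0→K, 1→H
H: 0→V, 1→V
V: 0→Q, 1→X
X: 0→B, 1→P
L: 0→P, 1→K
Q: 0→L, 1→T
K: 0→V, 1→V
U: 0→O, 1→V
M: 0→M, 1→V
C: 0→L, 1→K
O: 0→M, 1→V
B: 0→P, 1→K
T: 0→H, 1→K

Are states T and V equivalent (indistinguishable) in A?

No

States {C} cannot be reached from the start state, so discard them.
Start with accepting vs non-accepting: {M,O,Q,U,X} | {B,H,K,L,P,T,V}.
Refine {M,O,Q,U,X} on symbol 0: members go to different blocks, giving {M,O,U} and {Q,X}.
Refine {B,H,K,L,P,T,V} on symbol 0: members go to different blocks, giving {B,H,K,L,P,T} and {V}.
Refine {B,H,K,L,P,T} on symbol 0: members go to different blocks, giving {B,L,P,T} and {H,K}.
Split {B,L,P,T} by δ(·,0) → {B,L} and {P,T}.
Stable partition: {M,O,U} | {B,L} | {Q,X} | {V} | {H,K} | {P,T} — 6 equivalence classes.
T and V end up in different blocks, so they are distinguishable. For instance, the string '0' is accepted from only V.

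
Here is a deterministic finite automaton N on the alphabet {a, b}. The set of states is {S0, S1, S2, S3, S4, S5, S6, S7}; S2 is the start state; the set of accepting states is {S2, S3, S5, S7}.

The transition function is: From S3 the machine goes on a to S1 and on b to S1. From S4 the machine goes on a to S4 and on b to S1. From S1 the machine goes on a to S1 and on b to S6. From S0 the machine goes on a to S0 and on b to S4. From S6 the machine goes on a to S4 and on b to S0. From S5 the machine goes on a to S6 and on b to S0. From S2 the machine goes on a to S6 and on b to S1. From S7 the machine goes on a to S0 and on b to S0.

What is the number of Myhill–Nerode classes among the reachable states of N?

Reachable states from the start: {S0,S1,S2,S4,S6}. Unreachable: {S3,S5,S7} — drop them.
P0 = {S2} | {S0,S1,S4,S6}.
No further refinement is possible. Final partition (2 blocks): {S2} | {S0,S1,S4,S6}.

2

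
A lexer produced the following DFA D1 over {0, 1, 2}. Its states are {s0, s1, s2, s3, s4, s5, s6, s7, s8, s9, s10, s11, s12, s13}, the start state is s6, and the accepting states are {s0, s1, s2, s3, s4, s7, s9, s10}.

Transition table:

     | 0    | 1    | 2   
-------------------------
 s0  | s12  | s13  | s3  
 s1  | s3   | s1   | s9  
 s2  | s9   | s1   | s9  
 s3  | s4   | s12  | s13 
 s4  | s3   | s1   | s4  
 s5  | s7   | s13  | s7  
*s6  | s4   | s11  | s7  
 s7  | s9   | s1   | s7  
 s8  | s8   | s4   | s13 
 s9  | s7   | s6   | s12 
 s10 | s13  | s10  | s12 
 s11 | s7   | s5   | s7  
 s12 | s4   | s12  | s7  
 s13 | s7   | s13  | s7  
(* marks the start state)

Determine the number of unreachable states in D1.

No path from s6 leads to s0, s2, s8, s10; the other 10 states are all reachable.

4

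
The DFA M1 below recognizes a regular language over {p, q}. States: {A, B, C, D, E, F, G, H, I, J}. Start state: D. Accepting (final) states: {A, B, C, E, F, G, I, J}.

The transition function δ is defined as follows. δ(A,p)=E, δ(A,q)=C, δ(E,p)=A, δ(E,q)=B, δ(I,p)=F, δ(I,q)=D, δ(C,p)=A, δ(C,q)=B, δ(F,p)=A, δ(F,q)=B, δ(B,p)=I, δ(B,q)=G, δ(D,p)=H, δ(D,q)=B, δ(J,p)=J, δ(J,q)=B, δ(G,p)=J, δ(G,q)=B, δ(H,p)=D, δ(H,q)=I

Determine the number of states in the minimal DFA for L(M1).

7

P0 = {A,B,C,E,F,G,I,J} | {D,H}.
On input q, block {A,B,C,E,F,G,I,J} splits into {A,B,C,E,F,G,J} and {I}.
Refine {A,B,C,E,F,G,J} on symbol p: members go to different blocks, giving {A,C,E,F,G,J} and {B}.
Split {A,C,E,F,G,J} by δ(·,q) → {C,E,F,G,J} and {A}.
On input p, block {C,E,F,G,J} splits into {C,E,F} and {G,J}.
Split {D,H} by δ(·,q) → {D} and {H}.
The partition is now stable with 7 blocks: {C,E,F} | {D} | {I} | {B} | {A} | {G,J} | {H}.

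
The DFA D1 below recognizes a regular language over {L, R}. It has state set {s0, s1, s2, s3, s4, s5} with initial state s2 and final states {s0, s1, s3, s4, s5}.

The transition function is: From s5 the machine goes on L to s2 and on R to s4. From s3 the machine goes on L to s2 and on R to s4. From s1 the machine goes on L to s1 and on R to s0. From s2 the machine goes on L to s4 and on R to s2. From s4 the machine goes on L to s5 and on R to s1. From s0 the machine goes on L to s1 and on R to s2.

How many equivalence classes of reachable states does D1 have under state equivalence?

5

First remove the unreachable states {s3}; 5 states remain.
Initial partition by acceptance: {s0,s1,s4,s5} | {s2}.
On input L, block {s0,s1,s4,s5} splits into {s0,s1,s4} and {s5}.
Split {s0,s1,s4} by δ(·,L) → {s0,s1} and {s4}.
On input R, block {s0,s1} splits into {s0} and {s1}.
Stable partition: {s0} | {s2} | {s5} | {s4} | {s1} — 5 equivalence classes.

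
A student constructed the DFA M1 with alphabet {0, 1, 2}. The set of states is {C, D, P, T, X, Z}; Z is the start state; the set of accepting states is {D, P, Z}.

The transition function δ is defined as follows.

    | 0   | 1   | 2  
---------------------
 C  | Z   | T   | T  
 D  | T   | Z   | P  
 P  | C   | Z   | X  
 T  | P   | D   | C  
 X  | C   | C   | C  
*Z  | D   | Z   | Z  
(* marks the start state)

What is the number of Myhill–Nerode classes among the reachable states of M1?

Every state is reachable, so we keep all 6.
P0 = {D,P,Z} | {C,T,X}.
On input 0, block {D,P,Z} splits into {D,P} and {Z}.
Refine {D,P} on symbol 2: members go to different blocks, giving {P} and {D}.
Refine {C,T,X} on symbol 0: members go to different blocks, giving {C} and {X} and {T}.
Stable partition: {P} | {C} | {Z} | {D} | {X} | {T} — 6 equivalence classes.

6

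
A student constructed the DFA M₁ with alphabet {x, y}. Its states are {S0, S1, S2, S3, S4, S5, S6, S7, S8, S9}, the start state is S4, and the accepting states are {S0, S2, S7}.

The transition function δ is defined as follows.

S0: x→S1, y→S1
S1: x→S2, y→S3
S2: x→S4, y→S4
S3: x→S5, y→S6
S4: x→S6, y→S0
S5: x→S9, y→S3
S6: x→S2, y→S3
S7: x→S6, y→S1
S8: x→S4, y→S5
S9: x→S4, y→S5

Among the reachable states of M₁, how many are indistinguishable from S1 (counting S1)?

States {S7,S8} cannot be reached from the start state, so discard them.
Initial partition by acceptance: {S0,S2} | {S1,S3,S4,S5,S6,S9}.
On input x, block {S1,S3,S4,S5,S6,S9} splits into {S3,S4,S5,S9} and {S1,S6}.
On input x, block {S0,S2} splits into {S0} and {S2}.
On input x, block {S3,S4,S5,S9} splits into {S3,S5,S9} and {S4}.
Split {S3,S5,S9} by δ(·,x) → {S3,S5} and {S9}.
On input x, block {S3,S5} splits into {S3} and {S5}.
Stable partition: {S0} | {S3} | {S1,S6} | {S2} | {S4} | {S9} | {S5} — 7 equivalence classes.
State S1 belongs to the block {S1,S6}, which has 2 states.

2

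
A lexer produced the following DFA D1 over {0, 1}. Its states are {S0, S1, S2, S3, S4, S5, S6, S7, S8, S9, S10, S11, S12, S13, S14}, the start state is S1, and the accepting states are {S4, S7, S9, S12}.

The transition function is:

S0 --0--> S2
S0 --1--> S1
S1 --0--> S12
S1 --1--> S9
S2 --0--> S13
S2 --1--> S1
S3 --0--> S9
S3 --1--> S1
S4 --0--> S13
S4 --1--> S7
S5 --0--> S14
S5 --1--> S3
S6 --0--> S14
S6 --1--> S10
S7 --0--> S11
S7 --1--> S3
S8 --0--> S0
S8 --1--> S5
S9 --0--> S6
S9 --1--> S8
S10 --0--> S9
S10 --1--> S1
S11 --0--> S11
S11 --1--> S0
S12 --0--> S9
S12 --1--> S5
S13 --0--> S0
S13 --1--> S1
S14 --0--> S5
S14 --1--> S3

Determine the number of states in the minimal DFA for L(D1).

7

First remove the unreachable states {S4,S7,S11}; 12 states remain.
P0 = {S9,S12} | {S0,S1,S2,S3,S5,S6,S8,S10,S13,S14}.
Refine {S9,S12} on symbol 0: members go to different blocks, giving {S9} and {S12}.
Refine {S0,S1,S2,S3,S5,S6,S8,S10,S13,S14} on symbol 0: members go to different blocks, giving {S0,S2,S5,S6,S8,S13,S14} and {S3,S10} and {S1}.
Refine {S0,S2,S5,S6,S8,S13,S14} on symbol 1: members go to different blocks, giving {S0,S2,S13} and {S5,S6,S14} and {S8}.
Stable partition: {S9} | {S0,S2,S13} | {S12} | {S3,S10} | {S1} | {S5,S6,S14} | {S8} — 7 equivalence classes.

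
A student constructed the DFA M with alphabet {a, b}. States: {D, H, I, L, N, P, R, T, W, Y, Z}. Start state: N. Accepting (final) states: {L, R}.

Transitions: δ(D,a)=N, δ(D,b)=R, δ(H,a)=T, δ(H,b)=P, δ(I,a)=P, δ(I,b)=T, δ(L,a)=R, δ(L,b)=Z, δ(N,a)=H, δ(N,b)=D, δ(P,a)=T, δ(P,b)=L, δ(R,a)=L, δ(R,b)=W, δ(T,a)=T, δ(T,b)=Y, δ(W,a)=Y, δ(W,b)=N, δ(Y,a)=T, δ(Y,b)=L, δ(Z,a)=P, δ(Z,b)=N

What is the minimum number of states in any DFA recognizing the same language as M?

4

States {I} cannot be reached from the start state, so discard them.
Start with accepting vs non-accepting: {L,R} | {D,H,N,P,T,W,Y,Z}.
Refine {D,H,N,P,T,W,Y,Z} on symbol b: members go to different blocks, giving {H,N,T,W,Z} and {D,P,Y}.
On input a, block {H,N,T,W,Z} splits into {H,N,T} and {W,Z}.
The partition is now stable with 4 blocks: {L,R} | {H,N,T} | {D,P,Y} | {W,Z}.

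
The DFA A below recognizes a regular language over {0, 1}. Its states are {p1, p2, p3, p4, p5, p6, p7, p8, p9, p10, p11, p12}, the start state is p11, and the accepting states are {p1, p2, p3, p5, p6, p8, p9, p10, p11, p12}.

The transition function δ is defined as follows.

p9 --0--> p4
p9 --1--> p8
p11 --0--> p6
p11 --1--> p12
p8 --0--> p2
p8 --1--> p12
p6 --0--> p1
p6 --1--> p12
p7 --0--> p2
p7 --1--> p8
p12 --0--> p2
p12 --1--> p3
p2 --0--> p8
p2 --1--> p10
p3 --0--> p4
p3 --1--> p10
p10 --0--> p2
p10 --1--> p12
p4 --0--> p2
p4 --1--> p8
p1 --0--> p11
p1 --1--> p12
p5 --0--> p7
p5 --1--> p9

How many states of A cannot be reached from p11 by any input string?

Starting at p11 and following transitions, the reachable set is {p1, p2, p3, p4, p6, p8, p10, p11, p12}. That leaves p5, p7, p9 unreachable — 3 in total.

3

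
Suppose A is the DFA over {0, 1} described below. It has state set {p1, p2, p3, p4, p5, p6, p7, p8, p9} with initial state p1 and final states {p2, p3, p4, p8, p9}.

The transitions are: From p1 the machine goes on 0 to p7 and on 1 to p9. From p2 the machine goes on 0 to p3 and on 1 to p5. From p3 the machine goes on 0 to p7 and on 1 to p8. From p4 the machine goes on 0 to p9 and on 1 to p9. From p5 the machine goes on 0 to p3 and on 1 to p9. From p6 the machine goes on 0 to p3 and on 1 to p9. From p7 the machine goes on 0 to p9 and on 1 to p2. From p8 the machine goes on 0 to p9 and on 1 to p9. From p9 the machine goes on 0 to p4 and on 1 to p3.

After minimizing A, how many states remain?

7

States {p6} cannot be reached from the start state, so discard them.
Initial partition by acceptance: {p2,p3,p4,p8,p9} | {p1,p5,p7}.
On input 0, block {p2,p3,p4,p8,p9} splits into {p2,p4,p8,p9} and {p3}.
Split {p2,p4,p8,p9} by δ(·,0) → {p4,p8,p9} and {p2}.
Refine {p4,p8,p9} on symbol 1: members go to different blocks, giving {p4,p8} and {p9}.
On input 0, block {p1,p5,p7} splits into {p1} and {p5} and {p7}.
No further refinement is possible. Final partition (7 blocks): {p4,p8} | {p1} | {p3} | {p2} | {p9} | {p5} | {p7}.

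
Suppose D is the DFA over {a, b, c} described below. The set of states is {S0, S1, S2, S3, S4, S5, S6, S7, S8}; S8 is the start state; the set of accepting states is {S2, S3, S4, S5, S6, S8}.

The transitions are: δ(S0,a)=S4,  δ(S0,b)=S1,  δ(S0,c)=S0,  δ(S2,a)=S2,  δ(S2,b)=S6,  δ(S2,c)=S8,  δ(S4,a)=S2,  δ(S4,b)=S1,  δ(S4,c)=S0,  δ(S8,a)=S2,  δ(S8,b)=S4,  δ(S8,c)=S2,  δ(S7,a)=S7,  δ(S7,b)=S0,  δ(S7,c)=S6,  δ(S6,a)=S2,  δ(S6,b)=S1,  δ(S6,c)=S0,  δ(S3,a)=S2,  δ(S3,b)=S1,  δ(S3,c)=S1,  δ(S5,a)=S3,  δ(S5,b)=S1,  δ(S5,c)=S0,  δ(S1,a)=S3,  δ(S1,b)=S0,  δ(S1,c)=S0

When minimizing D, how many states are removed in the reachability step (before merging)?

2

BFS from S8 reaches {S0, S1, S2, S3, S4, S6, S8}; the 2 state(s) S5, S7 are never visited.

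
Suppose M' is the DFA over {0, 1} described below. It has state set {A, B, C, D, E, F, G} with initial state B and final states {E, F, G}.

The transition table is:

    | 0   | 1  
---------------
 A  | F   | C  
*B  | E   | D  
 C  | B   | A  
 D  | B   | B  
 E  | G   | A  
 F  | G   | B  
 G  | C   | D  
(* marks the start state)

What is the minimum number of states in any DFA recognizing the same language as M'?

4

Start with accepting vs non-accepting: {E,F,G} | {A,B,C,D}.
Refine {E,F,G} on symbol 0: members go to different blocks, giving {E,F} and {G}.
Refine {A,B,C,D} on symbol 0: members go to different blocks, giving {A,B} and {C,D}.
Stable partition: {E,F} | {A,B} | {G} | {C,D} — 4 equivalence classes.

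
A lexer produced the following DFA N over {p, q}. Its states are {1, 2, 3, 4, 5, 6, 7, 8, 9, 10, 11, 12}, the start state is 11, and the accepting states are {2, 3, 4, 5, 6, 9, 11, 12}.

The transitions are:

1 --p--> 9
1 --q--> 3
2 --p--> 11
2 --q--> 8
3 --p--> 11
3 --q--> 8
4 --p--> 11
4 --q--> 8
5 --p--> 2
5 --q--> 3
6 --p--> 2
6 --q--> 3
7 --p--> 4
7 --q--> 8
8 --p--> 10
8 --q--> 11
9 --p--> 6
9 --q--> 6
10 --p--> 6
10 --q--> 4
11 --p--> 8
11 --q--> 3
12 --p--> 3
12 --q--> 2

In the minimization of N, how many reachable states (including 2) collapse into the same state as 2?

States {1,5,7,9,12} cannot be reached from the start state, so discard them.
P0 = {2,3,4,6,11} | {8,10}.
On input p, block {2,3,4,6,11} splits into {2,3,4,6} and {11}.
Refine {2,3,4,6} on symbol p: members go to different blocks, giving {2,3,4} and {6}.
Refine {8,10} on symbol p: members go to different blocks, giving {8} and {10}.
Stable partition: {2,3,4} | {8} | {11} | {6} | {10} — 5 equivalence classes.
The equivalence class containing 2 is {2,3,4}, of size 3.

3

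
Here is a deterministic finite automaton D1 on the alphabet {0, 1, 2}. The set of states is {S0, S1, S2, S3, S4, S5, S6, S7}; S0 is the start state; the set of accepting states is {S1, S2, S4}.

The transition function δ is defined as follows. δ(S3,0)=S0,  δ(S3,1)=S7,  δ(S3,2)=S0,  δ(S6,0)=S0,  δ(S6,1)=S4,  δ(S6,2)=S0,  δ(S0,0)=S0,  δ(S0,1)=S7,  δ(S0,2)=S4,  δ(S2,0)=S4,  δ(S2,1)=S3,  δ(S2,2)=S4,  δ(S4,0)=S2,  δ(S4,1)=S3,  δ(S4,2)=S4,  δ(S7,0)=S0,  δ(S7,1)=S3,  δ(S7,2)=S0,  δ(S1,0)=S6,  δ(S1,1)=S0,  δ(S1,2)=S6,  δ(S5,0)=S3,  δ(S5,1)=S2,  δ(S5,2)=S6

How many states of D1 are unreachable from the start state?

3

No path from S0 leads to S1, S5, S6; the other 5 states are all reachable.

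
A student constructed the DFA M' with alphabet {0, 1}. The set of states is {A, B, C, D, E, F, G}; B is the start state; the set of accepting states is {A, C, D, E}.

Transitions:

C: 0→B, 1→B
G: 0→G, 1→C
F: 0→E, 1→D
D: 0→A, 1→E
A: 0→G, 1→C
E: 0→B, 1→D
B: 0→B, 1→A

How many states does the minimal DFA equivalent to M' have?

States {D,E,F} cannot be reached from the start state, so discard them.
Initial partition by acceptance: {A,C} | {B,G}.
Split {A,C} by δ(·,1) → {A} and {C}.
Refine {B,G} on symbol 1: members go to different blocks, giving {B} and {G}.
The partition is now stable with 4 blocks: {A} | {B} | {C} | {G}.

4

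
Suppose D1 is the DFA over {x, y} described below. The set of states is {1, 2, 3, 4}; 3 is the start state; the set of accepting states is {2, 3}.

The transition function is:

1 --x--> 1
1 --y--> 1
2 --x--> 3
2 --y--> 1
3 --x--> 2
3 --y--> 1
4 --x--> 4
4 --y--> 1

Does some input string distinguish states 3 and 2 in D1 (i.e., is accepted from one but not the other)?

No

First remove the unreachable states {4}; 3 states remain.
P0 = {2,3} | {1}.
No further refinement is possible. Final partition (2 blocks): {2,3} | {1}.
3 and 2 lie in the same block of the stable partition, so they are equivalent — no string distinguishes them.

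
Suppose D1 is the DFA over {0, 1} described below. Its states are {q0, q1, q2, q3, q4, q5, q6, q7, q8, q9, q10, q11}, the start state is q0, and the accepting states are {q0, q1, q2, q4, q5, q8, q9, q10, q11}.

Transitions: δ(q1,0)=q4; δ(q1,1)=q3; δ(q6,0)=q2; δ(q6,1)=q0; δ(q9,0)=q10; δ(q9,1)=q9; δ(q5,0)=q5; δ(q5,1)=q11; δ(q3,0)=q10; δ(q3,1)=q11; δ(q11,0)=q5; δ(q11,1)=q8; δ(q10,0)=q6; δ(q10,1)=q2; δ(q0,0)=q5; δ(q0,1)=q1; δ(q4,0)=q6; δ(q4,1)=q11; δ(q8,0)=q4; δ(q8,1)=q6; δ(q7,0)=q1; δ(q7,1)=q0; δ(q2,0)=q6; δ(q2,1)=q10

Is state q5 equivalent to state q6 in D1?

States {q7,q9} cannot be reached from the start state, so discard them.
Start with accepting vs non-accepting: {q0,q1,q2,q4,q5,q8,q10,q11} | {q3,q6}.
Split {q0,q1,q2,q4,q5,q8,q10,q11} by δ(·,0) → {q0,q1,q5,q8,q11} and {q2,q4,q10}.
Refine {q0,q1,q5,q8,q11} on symbol 0: members go to different blocks, giving {q0,q5,q11} and {q1,q8}.
Split {q0,q5,q11} by δ(·,1) → {q0,q11} and {q5}.
On input 1, block {q2,q4,q10} splits into {q2,q10} and {q4}.
No further refinement is possible. Final partition (6 blocks): {q0,q11} | {q3,q6} | {q2,q10} | {q1,q8} | {q5} | {q4}.
q5 and q6 end up in different blocks, so they are distinguishable. For instance, the string 'ε' is accepted from only q5.

No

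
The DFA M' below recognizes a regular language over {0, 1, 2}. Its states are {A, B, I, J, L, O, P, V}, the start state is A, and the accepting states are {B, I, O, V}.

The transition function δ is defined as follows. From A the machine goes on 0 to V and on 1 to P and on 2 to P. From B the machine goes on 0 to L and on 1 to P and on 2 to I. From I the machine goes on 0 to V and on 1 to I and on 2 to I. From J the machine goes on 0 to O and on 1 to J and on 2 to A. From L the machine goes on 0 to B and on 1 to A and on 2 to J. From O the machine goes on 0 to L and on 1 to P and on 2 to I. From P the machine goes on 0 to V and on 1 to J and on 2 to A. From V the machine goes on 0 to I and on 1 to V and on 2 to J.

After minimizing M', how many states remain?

All states are reachable from the start state.
Start with accepting vs non-accepting: {B,I,O,V} | {A,J,L,P}.
On input 0, block {B,I,O,V} splits into {I,V} and {B,O}.
Split {I,V} by δ(·,2) → {I} and {V}.
Refine {A,J,L,P} on symbol 0: members go to different blocks, giving {J,L} and {A,P}.
Split {J,L} by δ(·,1) → {L} and {J}.
Split {A,P} by δ(·,1) → {P} and {A}.
No further refinement is possible. Final partition (7 blocks): {I} | {L} | {B,O} | {V} | {P} | {J} | {A}.

7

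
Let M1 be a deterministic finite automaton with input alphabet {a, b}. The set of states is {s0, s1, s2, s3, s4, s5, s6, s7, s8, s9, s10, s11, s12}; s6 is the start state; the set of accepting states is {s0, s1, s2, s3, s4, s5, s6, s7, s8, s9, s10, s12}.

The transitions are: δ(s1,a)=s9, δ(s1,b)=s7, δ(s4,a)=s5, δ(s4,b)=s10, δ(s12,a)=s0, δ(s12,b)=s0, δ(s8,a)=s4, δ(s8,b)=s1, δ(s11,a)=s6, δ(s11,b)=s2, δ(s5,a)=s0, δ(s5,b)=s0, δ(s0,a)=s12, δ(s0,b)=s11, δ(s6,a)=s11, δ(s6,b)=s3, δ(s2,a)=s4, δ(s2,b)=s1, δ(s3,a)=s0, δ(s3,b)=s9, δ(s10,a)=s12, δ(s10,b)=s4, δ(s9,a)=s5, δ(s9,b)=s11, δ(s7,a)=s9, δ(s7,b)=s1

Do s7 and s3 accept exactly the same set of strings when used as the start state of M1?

No

Reachable states from the start: {s0,s1,s2,s3,s4,s5,s6,s7,s9,s10,s11,s12}. Unreachable: {s8} — drop them.
Start with accepting vs non-accepting: {s0,s1,s2,s3,s4,s5,s6,s7,s9,s10,s12} | {s11}.
Refine {s0,s1,s2,s3,s4,s5,s6,s7,s9,s10,s12} on symbol a: members go to different blocks, giving {s0,s1,s2,s3,s4,s5,s7,s9,s10,s12} and {s6}.
On input b, block {s0,s1,s2,s3,s4,s5,s7,s9,s10,s12} splits into {s1,s2,s3,s4,s5,s7,s10,s12} and {s0,s9}.
Split {s1,s2,s3,s4,s5,s7,s10,s12} by δ(·,a) → {s1,s3,s5,s7,s12} and {s2,s4,s10}.
Split {s1,s3,s5,s7,s12} by δ(·,b) → {s3,s5,s12} and {s1,s7}.
Split {s2,s4,s10} by δ(·,a) → {s4,s10} and {s2}.
No further refinement is possible. Final partition (7 blocks): {s3,s5,s12} | {s11} | {s6} | {s0,s9} | {s4,s10} | {s1,s7} | {s2}.
s7 and s3 end up in different blocks, so they are distinguishable. For instance, the string 'bb' is accepted from only s7.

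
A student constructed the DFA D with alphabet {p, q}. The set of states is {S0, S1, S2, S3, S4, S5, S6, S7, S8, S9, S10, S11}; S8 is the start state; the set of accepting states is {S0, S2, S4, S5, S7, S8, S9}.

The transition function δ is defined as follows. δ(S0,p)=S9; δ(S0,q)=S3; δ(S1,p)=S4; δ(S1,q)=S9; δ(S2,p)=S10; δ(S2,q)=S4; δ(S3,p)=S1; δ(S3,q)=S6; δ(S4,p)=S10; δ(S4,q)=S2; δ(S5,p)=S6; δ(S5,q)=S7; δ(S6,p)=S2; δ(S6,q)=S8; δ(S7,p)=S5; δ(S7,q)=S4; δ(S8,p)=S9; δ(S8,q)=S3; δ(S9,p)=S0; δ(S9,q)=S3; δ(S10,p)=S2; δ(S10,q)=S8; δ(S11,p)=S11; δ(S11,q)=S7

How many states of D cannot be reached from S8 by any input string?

BFS from S8 reaches {S0, S1, S2, S3, S4, S6, S8, S9, S10}; the 3 state(s) S5, S7, S11 are never visited.

3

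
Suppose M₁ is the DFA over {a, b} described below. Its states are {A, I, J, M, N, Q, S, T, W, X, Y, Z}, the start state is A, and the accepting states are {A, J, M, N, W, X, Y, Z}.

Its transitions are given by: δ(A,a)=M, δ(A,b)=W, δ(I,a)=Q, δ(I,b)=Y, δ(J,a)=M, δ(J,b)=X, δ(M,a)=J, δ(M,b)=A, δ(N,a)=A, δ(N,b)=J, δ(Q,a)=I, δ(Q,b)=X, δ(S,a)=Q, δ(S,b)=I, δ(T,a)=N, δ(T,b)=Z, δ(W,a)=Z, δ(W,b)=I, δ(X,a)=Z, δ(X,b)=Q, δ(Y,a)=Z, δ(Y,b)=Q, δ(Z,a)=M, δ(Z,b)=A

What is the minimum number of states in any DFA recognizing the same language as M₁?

First remove the unreachable states {N,S,T}; 9 states remain.
Initial partition by acceptance: {A,J,M,W,X,Y,Z} | {I,Q}.
Split {A,J,M,W,X,Y,Z} by δ(·,b) → {A,J,M,Z} and {W,X,Y}.
Split {A,J,M,Z} by δ(·,b) → {A,J} and {M,Z}.
On input a, block {M,Z} splits into {Z} and {M}.
The partition is now stable with 5 blocks: {A,J} | {I,Q} | {W,X,Y} | {Z} | {M}.

5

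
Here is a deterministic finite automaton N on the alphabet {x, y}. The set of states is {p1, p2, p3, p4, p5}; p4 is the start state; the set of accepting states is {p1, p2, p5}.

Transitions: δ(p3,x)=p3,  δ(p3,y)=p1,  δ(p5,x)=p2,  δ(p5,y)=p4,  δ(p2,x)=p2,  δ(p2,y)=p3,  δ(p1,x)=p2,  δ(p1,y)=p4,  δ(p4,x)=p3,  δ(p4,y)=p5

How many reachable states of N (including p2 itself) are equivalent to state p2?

Every state is reachable, so we keep all 5.
Initial partition by acceptance: {p1,p2,p5} | {p3,p4}.
Stable partition: {p1,p2,p5} | {p3,p4} — 2 equivalence classes.
The equivalence class containing p2 is {p1,p2,p5}, of size 3.

3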